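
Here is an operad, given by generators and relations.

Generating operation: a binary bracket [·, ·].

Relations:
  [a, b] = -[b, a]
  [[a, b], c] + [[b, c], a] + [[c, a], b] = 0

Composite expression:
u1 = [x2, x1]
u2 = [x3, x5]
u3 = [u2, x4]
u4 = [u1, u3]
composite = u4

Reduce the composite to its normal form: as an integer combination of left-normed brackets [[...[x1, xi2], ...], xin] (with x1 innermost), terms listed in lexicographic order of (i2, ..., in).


-[[[[x1, x2], x3], x5], x4] + [[[[x1, x2], x4], x3], x5] - [[[[x1, x2], x4], x5], x3] + [[[[x1, x2], x5], x3], x4]

Left-normed coefficients sit on the x1-initial expansion words.
Composite bracket: [[x2, x1], [[x3, x5], x4]]
The bracket unfolds into 16 signed words via [a, b] = ab - ba (2^4 = 16).
Coefficients come from the x1-initial words:
  the word x1x2x3x5x4 carries sign -1 and contributes -[[[[x1, x2], x3], x5], x4]
  the word x1x2x4x3x5 carries sign +1 and contributes +[[[[x1, x2], x4], x3], x5]
  the word x1x2x4x5x3 carries sign -1 and contributes -[[[[x1, x2], x4], x5], x3]
  the word x1x2x5x3x4 carries sign +1 and contributes +[[[[x1, x2], x5], x3], x4]


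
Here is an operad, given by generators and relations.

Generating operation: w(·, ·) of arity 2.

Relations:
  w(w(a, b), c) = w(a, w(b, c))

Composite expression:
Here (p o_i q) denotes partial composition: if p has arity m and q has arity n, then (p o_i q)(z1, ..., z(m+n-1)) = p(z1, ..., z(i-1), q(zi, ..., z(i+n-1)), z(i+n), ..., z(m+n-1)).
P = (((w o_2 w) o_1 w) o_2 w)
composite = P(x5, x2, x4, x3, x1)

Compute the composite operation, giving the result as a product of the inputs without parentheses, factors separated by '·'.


Associativity of w dissolves the nesting; only the x-input order survives.
w(x2, x4) reduces to x2 · x4
w(x5, w(x2, x4)) reduces to x5 · x2 · x4
w(x3, x1) reduces to x3 · x1
w(w(x5, w(x2, x4)), w(x3, x1)) reduces to x5 · x2 · x4 · x3 · x1

x5 · x2 · x4 · x3 · x1


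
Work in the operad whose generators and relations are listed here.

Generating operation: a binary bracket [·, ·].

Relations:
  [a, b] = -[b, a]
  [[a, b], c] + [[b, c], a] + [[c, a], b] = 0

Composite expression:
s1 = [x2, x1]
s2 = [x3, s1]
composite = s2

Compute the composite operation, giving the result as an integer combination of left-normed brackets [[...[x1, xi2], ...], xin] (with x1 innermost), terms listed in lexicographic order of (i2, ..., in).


Left-normed coefficients sit on the x1-initial expansion words.
Composite bracket: [x3, [x2, x1]]
Each bracket splits as ab - ba, giving 4 signed words (2^2 = 4).
Only words starting with x1 matter:
  the word x1x2x3 carries sign +1 and contributes +[[x1, x2], x3]

[[x1, x2], x3]


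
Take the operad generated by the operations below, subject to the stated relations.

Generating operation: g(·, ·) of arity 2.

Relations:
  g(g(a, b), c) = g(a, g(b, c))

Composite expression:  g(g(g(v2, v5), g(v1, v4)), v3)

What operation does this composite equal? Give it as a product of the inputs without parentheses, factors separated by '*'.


The g-tree's shape is irrelevant; the v-reading-order decides.
g(v2, v5) spells out as v2 * v5
g(v1, v4) spells out as v1 * v4
g(g(v2, v5), g(v1, v4)) spells out as v2 * v5 * v1 * v4
g(g(g(v2, v5), g(v1, v4)), v3) spells out as v2 * v5 * v1 * v4 * v3

v2 * v5 * v1 * v4 * v3


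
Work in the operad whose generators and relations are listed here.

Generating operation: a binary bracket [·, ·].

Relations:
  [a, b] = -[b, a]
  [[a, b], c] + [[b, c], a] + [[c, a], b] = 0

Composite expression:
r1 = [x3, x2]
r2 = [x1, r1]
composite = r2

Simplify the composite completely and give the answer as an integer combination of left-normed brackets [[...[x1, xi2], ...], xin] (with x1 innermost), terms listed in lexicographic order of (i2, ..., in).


-[[x1, x2], x3] + [[x1, x3], x2]

In the tensor algebra, words opening x1 carry the x1-anchored form.
Composite bracket: [x1, [x3, x2]]
The bracket unfolds into 4 signed words via [a, b] = ab - ba (2^2 = 4).
Coefficients come from the x1-initial words:
  word x1x2x3 has sign -1, contributing -[[x1, x2], x3]
  word x1x3x2 has sign +1, contributing +[[x1, x3], x2]


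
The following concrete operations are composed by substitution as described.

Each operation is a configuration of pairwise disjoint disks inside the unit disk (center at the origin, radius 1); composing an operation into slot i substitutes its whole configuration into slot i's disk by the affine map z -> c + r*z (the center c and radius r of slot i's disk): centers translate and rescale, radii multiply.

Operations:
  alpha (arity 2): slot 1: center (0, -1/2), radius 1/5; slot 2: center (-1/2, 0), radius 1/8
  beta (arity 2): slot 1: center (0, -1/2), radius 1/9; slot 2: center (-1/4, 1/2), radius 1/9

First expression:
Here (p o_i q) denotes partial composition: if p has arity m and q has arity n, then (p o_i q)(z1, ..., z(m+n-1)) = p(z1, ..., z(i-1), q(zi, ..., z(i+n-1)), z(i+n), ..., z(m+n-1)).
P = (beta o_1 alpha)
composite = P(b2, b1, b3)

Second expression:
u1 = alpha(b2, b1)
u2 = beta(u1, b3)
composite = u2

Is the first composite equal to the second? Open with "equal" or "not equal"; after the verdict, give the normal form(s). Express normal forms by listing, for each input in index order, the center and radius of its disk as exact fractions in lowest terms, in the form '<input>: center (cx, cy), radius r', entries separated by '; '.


The first composite normalizes to b1: center (-1/18, -1/2), radius 1/72; b2: center (0, -5/9), radius 1/45; b3: center (-1/4, 1/2), radius 1/9
The second composite normalizes to b1: center (-1/18, -1/2), radius 1/72; b2: center (0, -5/9), radius 1/45; b3: center (-1/4, 1/2), radius 1/9
Both agree, so they are equal.

equal; both compose to b1: center (-1/18, -1/2), radius 1/72; b2: center (0, -5/9), radius 1/45; b3: center (-1/4, 1/2), radius 1/9


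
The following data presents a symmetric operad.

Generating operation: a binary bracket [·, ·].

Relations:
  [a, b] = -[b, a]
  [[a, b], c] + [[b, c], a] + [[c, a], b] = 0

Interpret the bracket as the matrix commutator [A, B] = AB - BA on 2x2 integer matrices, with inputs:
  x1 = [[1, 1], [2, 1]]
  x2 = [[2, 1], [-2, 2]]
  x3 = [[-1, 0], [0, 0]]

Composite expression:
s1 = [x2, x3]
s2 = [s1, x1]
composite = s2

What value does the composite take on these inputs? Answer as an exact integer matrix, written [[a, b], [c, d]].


[x2, x3] = [[0, 1], [2, 0]]
[[x2, x3], x1] = [[0, 0], [0, 0]]

[[0, 0], [0, 0]]


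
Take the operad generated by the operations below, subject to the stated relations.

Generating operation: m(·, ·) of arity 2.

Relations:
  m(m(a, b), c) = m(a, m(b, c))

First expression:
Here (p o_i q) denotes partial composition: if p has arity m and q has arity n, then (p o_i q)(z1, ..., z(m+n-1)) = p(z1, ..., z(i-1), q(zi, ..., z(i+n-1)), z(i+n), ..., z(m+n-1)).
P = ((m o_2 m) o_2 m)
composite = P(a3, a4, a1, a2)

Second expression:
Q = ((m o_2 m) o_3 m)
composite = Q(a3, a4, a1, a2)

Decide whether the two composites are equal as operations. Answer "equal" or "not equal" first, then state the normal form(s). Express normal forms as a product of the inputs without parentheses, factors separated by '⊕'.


Normal form of the first expression: a3 ⊕ a4 ⊕ a1 ⊕ a2
Normal form of the second expression: a3 ⊕ a4 ⊕ a1 ⊕ a2
Both agree, so they are equal.

equal; the common form is a3 ⊕ a4 ⊕ a1 ⊕ a2


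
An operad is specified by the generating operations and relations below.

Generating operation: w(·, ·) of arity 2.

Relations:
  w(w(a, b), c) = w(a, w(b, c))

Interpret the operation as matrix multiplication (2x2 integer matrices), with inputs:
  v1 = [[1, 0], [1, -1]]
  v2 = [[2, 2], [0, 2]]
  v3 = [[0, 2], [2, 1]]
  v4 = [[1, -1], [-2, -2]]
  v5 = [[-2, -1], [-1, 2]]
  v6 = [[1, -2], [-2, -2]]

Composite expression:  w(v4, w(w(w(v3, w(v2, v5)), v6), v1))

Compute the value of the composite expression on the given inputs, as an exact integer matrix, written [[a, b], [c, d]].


[[-10, 20], [92, 8]]

w(v2, v5) = [[-6, 2], [-2, 4]]
w(v3, w(v2, v5)) = [[-4, 8], [-14, 8]]
w(w(v3, w(v2, v5)), v6) = [[-20, -8], [-30, 12]]
w(w(w(v3, w(v2, v5)), v6), v1) = [[-28, 8], [-18, -12]]
w(v4, w(w(w(v3, w(v2, v5)), v6), v1)) = [[-10, 20], [92, 8]]


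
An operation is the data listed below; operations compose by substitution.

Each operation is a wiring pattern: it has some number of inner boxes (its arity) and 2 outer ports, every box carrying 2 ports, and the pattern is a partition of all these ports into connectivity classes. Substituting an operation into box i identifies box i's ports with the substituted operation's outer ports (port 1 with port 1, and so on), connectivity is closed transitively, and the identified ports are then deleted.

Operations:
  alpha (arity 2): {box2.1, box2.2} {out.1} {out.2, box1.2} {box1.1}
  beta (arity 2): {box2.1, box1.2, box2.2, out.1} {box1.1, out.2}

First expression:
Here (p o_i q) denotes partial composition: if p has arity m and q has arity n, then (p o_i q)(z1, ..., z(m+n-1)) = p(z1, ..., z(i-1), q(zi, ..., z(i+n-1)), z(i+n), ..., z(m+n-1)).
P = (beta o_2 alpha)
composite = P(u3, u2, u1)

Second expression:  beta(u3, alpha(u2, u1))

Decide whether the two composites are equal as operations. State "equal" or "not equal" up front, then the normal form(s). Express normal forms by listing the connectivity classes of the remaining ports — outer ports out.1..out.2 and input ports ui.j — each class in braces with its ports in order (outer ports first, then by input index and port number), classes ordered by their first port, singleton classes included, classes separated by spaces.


equal: each reduces to {out.1, u2.2, u3.2} {out.2, u3.1} {u1.1, u1.2} {u2.1}


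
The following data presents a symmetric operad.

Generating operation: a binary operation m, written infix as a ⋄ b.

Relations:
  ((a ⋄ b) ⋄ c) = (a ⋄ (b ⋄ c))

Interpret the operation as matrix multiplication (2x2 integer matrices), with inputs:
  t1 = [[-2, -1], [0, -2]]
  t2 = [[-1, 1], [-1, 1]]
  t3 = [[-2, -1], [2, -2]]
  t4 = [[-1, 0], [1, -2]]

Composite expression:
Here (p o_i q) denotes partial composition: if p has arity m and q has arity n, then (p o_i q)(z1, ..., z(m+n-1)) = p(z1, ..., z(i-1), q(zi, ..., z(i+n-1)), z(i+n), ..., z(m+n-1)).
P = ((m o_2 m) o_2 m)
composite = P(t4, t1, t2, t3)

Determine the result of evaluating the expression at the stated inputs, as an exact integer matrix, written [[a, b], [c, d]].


[[12, -3], [4, -1]]

(t1 ⋄ t2) = [[3, -3], [2, -2]]
((t1 ⋄ t2) ⋄ t3) = [[-12, 3], [-8, 2]]
(t4 ⋄ ((t1 ⋄ t2) ⋄ t3)) = [[12, -3], [4, -1]]


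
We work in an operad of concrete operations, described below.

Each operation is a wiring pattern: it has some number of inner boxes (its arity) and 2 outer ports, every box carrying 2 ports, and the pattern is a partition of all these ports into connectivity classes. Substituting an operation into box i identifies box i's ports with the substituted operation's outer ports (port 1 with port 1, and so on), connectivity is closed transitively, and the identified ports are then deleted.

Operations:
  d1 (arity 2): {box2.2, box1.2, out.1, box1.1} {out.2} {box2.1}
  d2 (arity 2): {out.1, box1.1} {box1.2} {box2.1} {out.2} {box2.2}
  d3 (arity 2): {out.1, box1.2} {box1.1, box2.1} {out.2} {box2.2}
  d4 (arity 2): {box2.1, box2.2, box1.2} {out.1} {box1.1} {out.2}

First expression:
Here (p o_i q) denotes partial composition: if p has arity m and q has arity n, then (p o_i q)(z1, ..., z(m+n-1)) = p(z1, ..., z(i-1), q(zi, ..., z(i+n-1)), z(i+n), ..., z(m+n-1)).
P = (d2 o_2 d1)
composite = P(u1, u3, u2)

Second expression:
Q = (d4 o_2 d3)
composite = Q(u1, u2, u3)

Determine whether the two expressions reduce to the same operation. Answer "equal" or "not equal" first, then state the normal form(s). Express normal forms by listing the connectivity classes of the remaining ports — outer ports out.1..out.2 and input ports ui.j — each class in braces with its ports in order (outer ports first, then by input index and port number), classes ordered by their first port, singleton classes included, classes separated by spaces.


not equal; first: {out.1, u1.1} {out.2} {u1.2} {u2.1} {u2.2, u3.1, u3.2}; second: {out.1} {out.2} {u1.1} {u1.2, u2.2} {u2.1, u3.1} {u3.2}

Normal form of the first expression: {out.1, u1.1} {out.2} {u1.2} {u2.1} {u2.2, u3.1, u3.2}
Normal form of the second expression: {out.1} {out.2} {u1.1} {u1.2, u2.2} {u2.1, u3.1} {u3.2}
The normal forms differ: not equal.


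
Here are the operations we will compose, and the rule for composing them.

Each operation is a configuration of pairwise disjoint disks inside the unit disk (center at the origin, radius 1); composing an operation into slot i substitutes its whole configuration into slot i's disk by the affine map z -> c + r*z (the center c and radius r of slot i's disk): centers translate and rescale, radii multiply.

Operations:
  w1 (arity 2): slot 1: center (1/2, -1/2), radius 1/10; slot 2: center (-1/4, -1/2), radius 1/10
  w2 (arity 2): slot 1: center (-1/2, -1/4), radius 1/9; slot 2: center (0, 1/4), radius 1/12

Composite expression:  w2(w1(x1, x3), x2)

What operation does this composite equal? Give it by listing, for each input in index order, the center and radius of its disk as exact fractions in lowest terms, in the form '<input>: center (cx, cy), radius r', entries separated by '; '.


Affine substitution under w2: radii multiply and x-centers shift.
input x1: composing its 2 substitution steps yields center (-4/9, -11/36), radius 1/90
input x3: composing its 2 substitution steps yields center (-19/36, -11/36), radius 1/90
input x2: composing its 1 substitution step yields center (0, 1/4), radius 1/12

x1: center (-4/9, -11/36), radius 1/90; x2: center (0, 1/4), radius 1/12; x3: center (-19/36, -11/36), radius 1/90


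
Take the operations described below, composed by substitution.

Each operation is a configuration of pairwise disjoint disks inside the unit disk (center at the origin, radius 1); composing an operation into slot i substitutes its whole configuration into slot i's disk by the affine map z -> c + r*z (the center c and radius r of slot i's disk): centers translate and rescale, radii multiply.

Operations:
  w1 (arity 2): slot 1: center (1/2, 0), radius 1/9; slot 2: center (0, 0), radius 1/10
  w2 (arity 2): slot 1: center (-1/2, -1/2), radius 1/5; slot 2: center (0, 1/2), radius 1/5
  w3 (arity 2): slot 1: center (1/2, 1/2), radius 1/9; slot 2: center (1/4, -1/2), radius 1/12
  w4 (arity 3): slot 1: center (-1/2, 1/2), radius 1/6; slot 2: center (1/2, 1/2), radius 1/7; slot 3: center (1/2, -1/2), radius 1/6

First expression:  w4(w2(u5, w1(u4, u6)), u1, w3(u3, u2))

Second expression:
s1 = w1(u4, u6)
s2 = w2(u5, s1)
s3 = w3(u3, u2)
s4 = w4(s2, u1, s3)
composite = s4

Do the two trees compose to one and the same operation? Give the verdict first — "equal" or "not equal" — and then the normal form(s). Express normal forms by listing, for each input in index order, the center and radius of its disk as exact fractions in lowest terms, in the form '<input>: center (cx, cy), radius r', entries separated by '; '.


equal; the common form is u1: center (1/2, 1/2), radius 1/7; u2: center (13/24, -7/12), radius 1/72; u3: center (7/12, -5/12), radius 1/54; u4: center (-29/60, 7/12), radius 1/270; u5: center (-7/12, 5/12), radius 1/30; u6: center (-1/2, 7/12), radius 1/300

Reducing the first expression gives u1: center (1/2, 1/2), radius 1/7; u2: center (13/24, -7/12), radius 1/72; u3: center (7/12, -5/12), radius 1/54; u4: center (-29/60, 7/12), radius 1/270; u5: center (-7/12, 5/12), radius 1/30; u6: center (-1/2, 7/12), radius 1/300
Reducing the second expression gives u1: center (1/2, 1/2), radius 1/7; u2: center (13/24, -7/12), radius 1/72; u3: center (7/12, -5/12), radius 1/54; u4: center (-29/60, 7/12), radius 1/270; u5: center (-7/12, 5/12), radius 1/30; u6: center (-1/2, 7/12), radius 1/300
The normal forms match — equal.


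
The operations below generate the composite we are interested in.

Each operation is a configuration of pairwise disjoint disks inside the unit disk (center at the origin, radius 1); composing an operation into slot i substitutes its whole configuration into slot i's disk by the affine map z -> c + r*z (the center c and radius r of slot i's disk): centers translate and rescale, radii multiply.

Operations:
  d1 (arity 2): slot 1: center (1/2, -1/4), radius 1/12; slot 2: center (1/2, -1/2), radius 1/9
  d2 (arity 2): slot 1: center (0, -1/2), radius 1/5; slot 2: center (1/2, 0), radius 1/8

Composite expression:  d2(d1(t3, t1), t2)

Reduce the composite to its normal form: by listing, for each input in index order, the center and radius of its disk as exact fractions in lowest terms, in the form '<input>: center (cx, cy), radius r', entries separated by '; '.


t1: center (1/10, -3/5), radius 1/45; t2: center (1/2, 0), radius 1/8; t3: center (1/10, -11/20), radius 1/60

Only the slot chain above each t matters under d2; compose those maps.
t3 passes through 2 substitutions, ending at center (1/10, -11/20), radius 1/60
t1 passes through 2 substitutions, ending at center (1/10, -3/5), radius 1/45
t2 passes through 1 substitution, ending at center (1/2, 0), radius 1/8


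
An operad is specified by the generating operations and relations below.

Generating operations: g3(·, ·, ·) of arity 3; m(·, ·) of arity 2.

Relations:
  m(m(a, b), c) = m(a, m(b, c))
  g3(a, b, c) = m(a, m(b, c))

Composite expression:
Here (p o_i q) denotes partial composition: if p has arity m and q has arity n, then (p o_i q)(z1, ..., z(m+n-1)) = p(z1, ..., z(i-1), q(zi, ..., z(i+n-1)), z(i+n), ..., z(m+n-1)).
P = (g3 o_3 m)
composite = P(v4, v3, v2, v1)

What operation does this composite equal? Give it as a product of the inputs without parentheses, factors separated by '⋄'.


v4 ⋄ v3 ⋄ v2 ⋄ v1

Associativity of g3 dissolves the nesting; only the v-input order survives.
m(v2, v1) unparenthesizes to v2 ⋄ v1
g3(v4, v3, m(v2, v1)) unparenthesizes to v4 ⋄ v3 ⋄ v2 ⋄ v1


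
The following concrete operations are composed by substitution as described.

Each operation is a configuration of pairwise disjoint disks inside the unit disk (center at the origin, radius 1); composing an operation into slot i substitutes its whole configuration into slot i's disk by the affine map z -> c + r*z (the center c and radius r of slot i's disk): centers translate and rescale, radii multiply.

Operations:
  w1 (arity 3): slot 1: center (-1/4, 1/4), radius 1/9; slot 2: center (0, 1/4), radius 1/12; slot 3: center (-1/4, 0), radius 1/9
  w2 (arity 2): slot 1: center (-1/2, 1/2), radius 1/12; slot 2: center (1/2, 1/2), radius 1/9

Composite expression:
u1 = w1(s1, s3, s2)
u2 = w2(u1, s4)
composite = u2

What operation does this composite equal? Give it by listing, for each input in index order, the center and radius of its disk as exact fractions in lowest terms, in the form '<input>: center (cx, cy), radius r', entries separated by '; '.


s1: center (-25/48, 25/48), radius 1/108; s2: center (-25/48, 1/2), radius 1/108; s3: center (-1/2, 25/48), radius 1/144; s4: center (1/2, 1/2), radius 1/9


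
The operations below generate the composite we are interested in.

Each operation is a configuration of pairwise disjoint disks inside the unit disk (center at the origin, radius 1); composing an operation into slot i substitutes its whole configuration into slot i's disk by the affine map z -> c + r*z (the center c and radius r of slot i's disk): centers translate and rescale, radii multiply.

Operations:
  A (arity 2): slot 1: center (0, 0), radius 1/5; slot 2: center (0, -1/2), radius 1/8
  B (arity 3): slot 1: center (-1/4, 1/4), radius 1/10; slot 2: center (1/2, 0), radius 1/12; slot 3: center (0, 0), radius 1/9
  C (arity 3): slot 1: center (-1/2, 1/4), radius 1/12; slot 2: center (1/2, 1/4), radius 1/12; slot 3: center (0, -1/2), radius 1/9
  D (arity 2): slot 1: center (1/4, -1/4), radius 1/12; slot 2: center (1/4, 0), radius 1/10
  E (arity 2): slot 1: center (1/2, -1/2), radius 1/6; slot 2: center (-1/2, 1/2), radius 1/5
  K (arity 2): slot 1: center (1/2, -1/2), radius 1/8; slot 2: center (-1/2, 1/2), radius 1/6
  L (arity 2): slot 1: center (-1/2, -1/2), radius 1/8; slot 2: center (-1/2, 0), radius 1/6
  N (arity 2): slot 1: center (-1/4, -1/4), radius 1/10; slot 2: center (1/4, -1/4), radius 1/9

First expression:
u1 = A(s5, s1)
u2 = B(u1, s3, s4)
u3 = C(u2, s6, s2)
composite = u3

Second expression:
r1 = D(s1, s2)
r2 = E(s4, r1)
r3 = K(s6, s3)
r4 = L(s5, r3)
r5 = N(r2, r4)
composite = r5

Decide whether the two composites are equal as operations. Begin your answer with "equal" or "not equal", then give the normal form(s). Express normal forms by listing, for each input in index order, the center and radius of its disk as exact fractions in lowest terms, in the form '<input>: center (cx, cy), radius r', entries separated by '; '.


The first composite normalizes to s1: center (-25/48, 4/15), radius 1/960; s2: center (0, -1/2), radius 1/9; s3: center (-11/24, 1/4), radius 1/144; s4: center (-1/2, 1/4), radius 1/108; s5: center (-25/48, 13/48), radius 1/600; s6: center (1/2, 1/4), radius 1/12
The second composite normalizes to s1: center (-59/200, -41/200), radius 1/600; s2: center (-59/200, -1/5), radius 1/500; s3: center (5/27, -13/54), radius 1/324; s4: center (-1/5, -3/10), radius 1/60; s5: center (7/36, -11/36), radius 1/72; s6: center (11/54, -7/27), radius 1/432
The normal forms differ: not equal.

not equal: they reduce to s1: center (-25/48, 4/15), radius 1/960; s2: center (0, -1/2), radius 1/9; s3: center (-11/24, 1/4), radius 1/144; s4: center (-1/2, 1/4), radius 1/108; s5: center (-25/48, 13/48), radius 1/600; s6: center (1/2, 1/4), radius 1/12 and s1: center (-59/200, -41/200), radius 1/600; s2: center (-59/200, -1/5), radius 1/500; s3: center (5/27, -13/54), radius 1/324; s4: center (-1/5, -3/10), radius 1/60; s5: center (7/36, -11/36), radius 1/72; s6: center (11/54, -7/27), radius 1/432


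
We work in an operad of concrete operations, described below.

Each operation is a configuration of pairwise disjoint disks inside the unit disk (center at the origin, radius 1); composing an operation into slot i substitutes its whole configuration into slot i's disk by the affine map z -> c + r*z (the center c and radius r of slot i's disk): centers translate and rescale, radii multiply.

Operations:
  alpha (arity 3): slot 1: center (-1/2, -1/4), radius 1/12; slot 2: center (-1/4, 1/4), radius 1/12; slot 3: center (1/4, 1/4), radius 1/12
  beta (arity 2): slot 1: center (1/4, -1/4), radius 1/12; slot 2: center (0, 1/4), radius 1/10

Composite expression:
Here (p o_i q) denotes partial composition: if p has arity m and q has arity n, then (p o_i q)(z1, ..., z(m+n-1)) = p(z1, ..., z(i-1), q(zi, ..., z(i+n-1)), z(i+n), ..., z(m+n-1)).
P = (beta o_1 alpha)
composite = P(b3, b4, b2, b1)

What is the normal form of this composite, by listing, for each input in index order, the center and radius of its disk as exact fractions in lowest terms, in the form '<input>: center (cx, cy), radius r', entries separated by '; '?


b1: center (0, 1/4), radius 1/10; b2: center (13/48, -11/48), radius 1/144; b3: center (5/24, -13/48), radius 1/144; b4: center (11/48, -11/48), radius 1/144

Nesting under beta composes maps z -> c + r*z down each b-path.
tracing b3 down its 2-map path: center (5/24, -13/48), radius 1/144
tracing b4 down its 2-map path: center (11/48, -11/48), radius 1/144
tracing b2 down its 2-map path: center (13/48, -11/48), radius 1/144
tracing b1 down its 1-map path: center (0, 1/4), radius 1/10


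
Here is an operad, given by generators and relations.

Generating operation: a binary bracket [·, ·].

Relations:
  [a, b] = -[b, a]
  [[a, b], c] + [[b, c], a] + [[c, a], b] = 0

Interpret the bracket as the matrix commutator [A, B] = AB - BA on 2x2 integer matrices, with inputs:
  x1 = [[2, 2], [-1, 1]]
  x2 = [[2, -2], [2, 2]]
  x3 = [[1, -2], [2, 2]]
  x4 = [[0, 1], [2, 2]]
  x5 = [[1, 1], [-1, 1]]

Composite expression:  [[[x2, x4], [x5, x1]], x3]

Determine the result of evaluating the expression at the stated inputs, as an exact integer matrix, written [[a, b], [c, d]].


[[0, 20], [20, 0]]

[x2, x4] = [[-6, -4], [-4, 6]]
[x5, x1] = [[1, -1], [-1, -1]]
[[x2, x4], [x5, x1]] = [[0, 20], [-20, 0]]
[[[x2, x4], [x5, x1]], x3] = [[0, 20], [20, 0]]


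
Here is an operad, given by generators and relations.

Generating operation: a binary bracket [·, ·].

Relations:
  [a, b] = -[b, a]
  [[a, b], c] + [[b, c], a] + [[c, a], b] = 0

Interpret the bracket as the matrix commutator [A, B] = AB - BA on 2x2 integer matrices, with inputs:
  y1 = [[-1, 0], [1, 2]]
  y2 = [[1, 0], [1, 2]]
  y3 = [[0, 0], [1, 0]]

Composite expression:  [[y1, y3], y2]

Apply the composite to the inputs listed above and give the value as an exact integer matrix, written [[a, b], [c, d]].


[[0, 0], [-3, 0]]

[y1, y3] = [[0, 0], [3, 0]]
[[y1, y3], y2] = [[0, 0], [-3, 0]]


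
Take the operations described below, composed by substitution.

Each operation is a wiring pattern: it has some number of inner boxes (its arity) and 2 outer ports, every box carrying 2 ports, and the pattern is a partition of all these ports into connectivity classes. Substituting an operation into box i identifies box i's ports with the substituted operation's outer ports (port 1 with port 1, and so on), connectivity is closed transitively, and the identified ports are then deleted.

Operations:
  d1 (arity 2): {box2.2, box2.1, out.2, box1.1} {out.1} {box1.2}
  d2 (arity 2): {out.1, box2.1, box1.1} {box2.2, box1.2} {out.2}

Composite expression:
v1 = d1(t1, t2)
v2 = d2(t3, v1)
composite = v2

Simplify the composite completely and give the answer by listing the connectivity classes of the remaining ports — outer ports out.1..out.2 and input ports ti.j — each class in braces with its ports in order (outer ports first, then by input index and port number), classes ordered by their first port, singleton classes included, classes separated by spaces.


{out.1, t3.1} {out.2} {t1.1, t2.1, t2.2, t3.2} {t1.2}

Substituting into d2 glues patterns; closure does the rest.
the subtree at d1 composes to {out.1} {out.2, t1.1, t2.1, t2.2} {t1.2} on (t1, t2); out.j = own outer ports
the subtree at d2 composes to {out.1, t3.1} {out.2} {t1.1, t2.1, t2.2, t3.2} {t1.2} on (t3, t1, t2); out.j = own outer ports


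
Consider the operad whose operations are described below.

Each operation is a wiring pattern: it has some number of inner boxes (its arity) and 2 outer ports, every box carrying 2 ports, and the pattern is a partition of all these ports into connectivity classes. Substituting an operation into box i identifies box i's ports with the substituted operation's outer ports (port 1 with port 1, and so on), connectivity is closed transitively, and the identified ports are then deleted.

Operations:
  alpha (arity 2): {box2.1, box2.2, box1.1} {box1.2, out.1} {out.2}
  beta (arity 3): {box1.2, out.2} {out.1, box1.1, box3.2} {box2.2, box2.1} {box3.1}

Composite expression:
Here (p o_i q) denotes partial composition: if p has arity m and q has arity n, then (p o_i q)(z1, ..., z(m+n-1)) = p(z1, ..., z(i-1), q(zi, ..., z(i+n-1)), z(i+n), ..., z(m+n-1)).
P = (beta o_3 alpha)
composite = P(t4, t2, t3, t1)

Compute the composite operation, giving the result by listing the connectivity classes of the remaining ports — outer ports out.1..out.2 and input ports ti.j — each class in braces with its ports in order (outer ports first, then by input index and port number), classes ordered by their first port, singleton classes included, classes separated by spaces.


{out.1, t4.1} {out.2, t4.2} {t1.1, t1.2, t3.1} {t2.1, t2.2} {t3.2}

Two ports join when wires chain via beta-identified ports.
the subtree at alpha composes to {out.1, t3.2} {out.2} {t1.1, t1.2, t3.1} on (t3, t1); out.j = own outer ports
the subtree at beta composes to {out.1, t4.1} {out.2, t4.2} {t1.1, t1.2, t3.1} {t2.1, t2.2} {t3.2} on (t4, t2, t3, t1); out.j = own outer ports


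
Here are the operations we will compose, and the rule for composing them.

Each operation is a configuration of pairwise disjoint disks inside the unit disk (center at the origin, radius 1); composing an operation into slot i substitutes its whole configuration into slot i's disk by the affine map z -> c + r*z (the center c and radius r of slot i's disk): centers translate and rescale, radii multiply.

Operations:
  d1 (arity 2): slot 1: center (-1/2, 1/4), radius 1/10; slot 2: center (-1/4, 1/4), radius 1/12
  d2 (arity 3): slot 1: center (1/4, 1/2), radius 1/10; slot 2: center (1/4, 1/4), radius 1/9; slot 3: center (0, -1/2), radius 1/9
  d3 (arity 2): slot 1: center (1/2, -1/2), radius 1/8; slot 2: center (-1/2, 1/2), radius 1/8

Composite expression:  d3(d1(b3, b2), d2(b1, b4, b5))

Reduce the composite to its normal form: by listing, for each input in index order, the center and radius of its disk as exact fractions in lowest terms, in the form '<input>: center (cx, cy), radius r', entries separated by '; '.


b1: center (-15/32, 9/16), radius 1/80; b2: center (15/32, -15/32), radius 1/96; b3: center (7/16, -15/32), radius 1/80; b4: center (-15/32, 17/32), radius 1/72; b5: center (-1/2, 7/16), radius 1/72

Each b-disk chains the slot maps above it in d3; radii multiply.
b3 passes through 2 substitutions, ending at center (7/16, -15/32), radius 1/80
b2 passes through 2 substitutions, ending at center (15/32, -15/32), radius 1/96
b1 passes through 2 substitutions, ending at center (-15/32, 9/16), radius 1/80
b4 passes through 2 substitutions, ending at center (-15/32, 17/32), radius 1/72
b5 passes through 2 substitutions, ending at center (-1/2, 7/16), radius 1/72


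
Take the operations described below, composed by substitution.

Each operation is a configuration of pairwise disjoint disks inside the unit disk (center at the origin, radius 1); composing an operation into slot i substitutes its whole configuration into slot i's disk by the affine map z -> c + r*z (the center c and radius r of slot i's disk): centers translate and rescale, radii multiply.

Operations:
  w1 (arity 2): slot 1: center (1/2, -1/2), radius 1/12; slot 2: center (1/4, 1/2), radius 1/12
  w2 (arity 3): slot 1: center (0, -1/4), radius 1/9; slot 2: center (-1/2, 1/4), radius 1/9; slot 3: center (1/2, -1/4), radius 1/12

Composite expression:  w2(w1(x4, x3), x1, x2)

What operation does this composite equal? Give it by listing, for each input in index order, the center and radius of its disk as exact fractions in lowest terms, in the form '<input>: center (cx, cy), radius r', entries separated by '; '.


x1: center (-1/2, 1/4), radius 1/9; x2: center (1/2, -1/4), radius 1/12; x3: center (1/36, -7/36), radius 1/108; x4: center (1/18, -11/36), radius 1/108

Below w2, radii multiply path by path; the x-disk centers shift.
x4: after 2 affine steps, its disk has center (1/18, -11/36), radius 1/108
x3: after 2 affine steps, its disk has center (1/36, -7/36), radius 1/108
x1: after 1 affine step, its disk has center (-1/2, 1/4), radius 1/9
x2: after 1 affine step, its disk has center (1/2, -1/4), radius 1/12


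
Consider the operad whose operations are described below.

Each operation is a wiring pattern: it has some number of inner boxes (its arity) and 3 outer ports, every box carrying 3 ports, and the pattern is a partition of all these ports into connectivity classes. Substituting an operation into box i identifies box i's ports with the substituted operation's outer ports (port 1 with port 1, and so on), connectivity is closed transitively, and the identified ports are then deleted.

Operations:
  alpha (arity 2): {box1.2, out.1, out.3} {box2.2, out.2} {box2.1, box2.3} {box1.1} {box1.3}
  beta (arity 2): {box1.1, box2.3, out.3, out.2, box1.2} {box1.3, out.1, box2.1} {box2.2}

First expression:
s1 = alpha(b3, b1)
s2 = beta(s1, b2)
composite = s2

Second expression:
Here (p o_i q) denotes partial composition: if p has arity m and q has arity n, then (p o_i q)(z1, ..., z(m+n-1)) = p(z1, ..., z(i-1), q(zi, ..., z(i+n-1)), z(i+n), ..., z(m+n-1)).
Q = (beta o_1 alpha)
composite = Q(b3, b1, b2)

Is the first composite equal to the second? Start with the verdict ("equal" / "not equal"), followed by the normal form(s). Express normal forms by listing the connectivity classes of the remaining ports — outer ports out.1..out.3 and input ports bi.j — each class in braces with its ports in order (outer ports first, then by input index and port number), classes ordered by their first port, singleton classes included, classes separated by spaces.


equal: each reduces to {out.1, out.2, out.3, b1.2, b2.1, b2.3, b3.2} {b1.1, b1.3} {b2.2} {b3.1} {b3.3}

The first expression, normalized: {out.1, out.2, out.3, b1.2, b2.1, b2.3, b3.2} {b1.1, b1.3} {b2.2} {b3.1} {b3.3}
The second expression, normalized: {out.1, out.2, out.3, b1.2, b2.1, b2.3, b3.2} {b1.1, b1.3} {b2.2} {b3.1} {b3.3}
One common form — equal.


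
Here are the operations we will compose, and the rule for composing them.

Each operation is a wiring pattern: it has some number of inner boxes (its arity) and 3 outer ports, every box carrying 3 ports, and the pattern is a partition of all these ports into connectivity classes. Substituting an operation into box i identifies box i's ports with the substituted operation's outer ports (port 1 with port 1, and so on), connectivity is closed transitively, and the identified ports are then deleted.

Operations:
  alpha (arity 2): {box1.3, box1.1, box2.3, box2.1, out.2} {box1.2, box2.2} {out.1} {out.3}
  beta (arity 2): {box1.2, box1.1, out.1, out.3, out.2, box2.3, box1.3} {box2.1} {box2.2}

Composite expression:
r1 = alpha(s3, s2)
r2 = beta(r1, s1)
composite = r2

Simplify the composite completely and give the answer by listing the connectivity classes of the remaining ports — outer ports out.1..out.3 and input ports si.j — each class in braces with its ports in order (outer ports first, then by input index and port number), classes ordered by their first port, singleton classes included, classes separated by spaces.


Connectivity passes through glued beta-boundaries; trace each wire chain.
after alpha, the pattern on (s3, s2) reads {out.1} {out.2, s2.1, s2.3, s3.1, s3.3} {out.3} {s2.2, s3.2} (out.j = its outer ports)
after beta, the pattern on (s3, s2, s1) reads {out.1, out.2, out.3, s1.3, s2.1, s2.3, s3.1, s3.3} {s1.1} {s1.2} {s2.2, s3.2} (out.j = its outer ports)

{out.1, out.2, out.3, s1.3, s2.1, s2.3, s3.1, s3.3} {s1.1} {s1.2} {s2.2, s3.2}


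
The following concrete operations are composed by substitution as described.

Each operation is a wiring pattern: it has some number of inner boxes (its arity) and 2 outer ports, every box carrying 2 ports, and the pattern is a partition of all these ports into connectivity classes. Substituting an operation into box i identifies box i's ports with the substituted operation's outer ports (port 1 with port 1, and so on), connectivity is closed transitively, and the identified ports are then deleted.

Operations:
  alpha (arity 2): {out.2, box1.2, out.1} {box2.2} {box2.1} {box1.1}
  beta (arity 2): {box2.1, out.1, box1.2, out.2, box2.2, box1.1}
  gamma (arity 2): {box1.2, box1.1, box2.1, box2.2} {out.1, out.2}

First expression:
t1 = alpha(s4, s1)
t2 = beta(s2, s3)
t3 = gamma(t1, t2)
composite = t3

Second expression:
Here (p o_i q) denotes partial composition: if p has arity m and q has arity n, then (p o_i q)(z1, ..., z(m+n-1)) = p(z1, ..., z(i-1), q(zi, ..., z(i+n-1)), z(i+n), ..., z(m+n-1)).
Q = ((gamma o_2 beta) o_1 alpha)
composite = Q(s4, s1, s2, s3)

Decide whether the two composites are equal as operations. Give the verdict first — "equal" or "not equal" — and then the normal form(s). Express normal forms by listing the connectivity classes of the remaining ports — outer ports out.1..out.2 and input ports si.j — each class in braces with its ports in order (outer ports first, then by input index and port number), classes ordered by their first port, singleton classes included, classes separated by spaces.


The first expression, normalized: {out.1, out.2} {s1.1} {s1.2} {s2.1, s2.2, s3.1, s3.2, s4.2} {s4.1}
The second expression, normalized: {out.1, out.2} {s1.1} {s1.2} {s2.1, s2.2, s3.1, s3.2, s4.2} {s4.1}
Both agree, so they are equal.

equal; both compose to {out.1, out.2} {s1.1} {s1.2} {s2.1, s2.2, s3.1, s3.2, s4.2} {s4.1}


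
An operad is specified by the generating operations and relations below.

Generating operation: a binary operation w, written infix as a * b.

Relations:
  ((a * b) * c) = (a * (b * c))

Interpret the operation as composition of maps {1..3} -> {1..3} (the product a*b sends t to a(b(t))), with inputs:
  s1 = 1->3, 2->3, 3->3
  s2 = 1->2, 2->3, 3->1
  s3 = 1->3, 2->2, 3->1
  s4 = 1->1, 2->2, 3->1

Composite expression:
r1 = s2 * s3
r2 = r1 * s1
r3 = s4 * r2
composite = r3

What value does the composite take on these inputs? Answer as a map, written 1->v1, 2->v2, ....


(s2 * s3) = 1->1, 2->3, 3->2
((s2 * s3) * s1) = 1->2, 2->2, 3->2
(s4 * ((s2 * s3) * s1)) = 1->2, 2->2, 3->2

1->2, 2->2, 3->2


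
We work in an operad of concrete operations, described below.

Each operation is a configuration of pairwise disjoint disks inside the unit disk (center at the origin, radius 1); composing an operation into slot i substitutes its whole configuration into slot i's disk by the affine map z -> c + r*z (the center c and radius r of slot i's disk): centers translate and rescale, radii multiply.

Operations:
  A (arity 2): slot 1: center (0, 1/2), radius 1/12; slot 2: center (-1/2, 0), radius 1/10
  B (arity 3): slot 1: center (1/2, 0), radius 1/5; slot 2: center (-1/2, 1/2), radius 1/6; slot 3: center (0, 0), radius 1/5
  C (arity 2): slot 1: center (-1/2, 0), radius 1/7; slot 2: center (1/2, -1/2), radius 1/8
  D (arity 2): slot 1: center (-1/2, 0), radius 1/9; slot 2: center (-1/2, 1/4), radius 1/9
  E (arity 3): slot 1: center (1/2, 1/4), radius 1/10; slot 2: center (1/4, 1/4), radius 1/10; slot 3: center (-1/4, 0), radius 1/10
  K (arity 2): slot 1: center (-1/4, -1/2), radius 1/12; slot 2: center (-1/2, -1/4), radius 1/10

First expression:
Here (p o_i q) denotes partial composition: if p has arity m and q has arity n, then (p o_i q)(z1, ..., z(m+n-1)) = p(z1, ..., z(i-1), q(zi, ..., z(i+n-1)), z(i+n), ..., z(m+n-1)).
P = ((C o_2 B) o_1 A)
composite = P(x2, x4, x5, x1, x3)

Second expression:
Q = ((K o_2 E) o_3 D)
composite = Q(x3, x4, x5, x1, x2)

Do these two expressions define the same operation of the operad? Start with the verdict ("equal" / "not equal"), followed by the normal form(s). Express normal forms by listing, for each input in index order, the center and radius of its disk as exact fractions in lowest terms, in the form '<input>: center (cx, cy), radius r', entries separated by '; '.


Reducing the first expression gives x1: center (7/16, -7/16), radius 1/48; x2: center (-1/2, 1/14), radius 1/84; x3: center (1/2, -1/2), radius 1/40; x4: center (-4/7, 0), radius 1/70; x5: center (9/16, -1/2), radius 1/40
Reducing the second expression gives x1: center (-12/25, -89/400), radius 1/900; x2: center (-21/40, -1/4), radius 1/100; x3: center (-1/4, -1/2), radius 1/12; x4: center (-9/20, -9/40), radius 1/100; x5: center (-12/25, -9/40), radius 1/900
No match — not equal.

not equal — first x1: center (7/16, -7/16), radius 1/48; x2: center (-1/2, 1/14), radius 1/84; x3: center (1/2, -1/2), radius 1/40; x4: center (-4/7, 0), radius 1/70; x5: center (9/16, -1/2), radius 1/40, second x1: center (-12/25, -89/400), radius 1/900; x2: center (-21/40, -1/4), radius 1/100; x3: center (-1/4, -1/2), radius 1/12; x4: center (-9/20, -9/40), radius 1/100; x5: center (-12/25, -9/40), radius 1/900


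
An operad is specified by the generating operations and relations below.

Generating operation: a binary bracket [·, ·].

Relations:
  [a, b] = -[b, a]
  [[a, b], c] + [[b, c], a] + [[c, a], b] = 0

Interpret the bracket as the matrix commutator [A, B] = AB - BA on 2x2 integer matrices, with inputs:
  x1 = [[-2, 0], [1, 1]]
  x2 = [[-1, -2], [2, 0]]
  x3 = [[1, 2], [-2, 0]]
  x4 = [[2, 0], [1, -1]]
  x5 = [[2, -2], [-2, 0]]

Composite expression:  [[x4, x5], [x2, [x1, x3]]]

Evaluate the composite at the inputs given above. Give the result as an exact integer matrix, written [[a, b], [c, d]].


[x4, x5] = [[2, -6], [8, -2]]
[x1, x3] = [[-2, -6], [-5, 2]]
[x2, [x1, x3]] = [[22, -2], [-13, -22]]
[[x4, x5], [x2, [x1, x3]]] = [[94, 256], [404, -94]]

[[94, 256], [404, -94]]
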